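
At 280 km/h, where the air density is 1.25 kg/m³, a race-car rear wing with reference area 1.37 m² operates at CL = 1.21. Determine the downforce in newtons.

L = 6270 N

Convert speed: v = 280 km/h ÷ 3.6 = 77.78 m/s.
L = ½ρv²S·CL = ½ × 1.25 × 77.78² × 1.37 × 1.21 = 6270 N ≈ 6.27 kN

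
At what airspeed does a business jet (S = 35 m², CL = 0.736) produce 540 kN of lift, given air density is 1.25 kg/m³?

L = ½ρv²S·CL ⇒ v = √(2L/(ρ·S·CL))
v = √(2 × 5.4×10^5 / (1.25 × 35 × 0.736)) = √33540 = 183 m/s

v = 183 m/s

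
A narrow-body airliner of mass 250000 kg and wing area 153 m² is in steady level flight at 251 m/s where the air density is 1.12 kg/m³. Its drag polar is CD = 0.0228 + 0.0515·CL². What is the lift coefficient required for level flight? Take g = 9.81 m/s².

CL = 0.454

Weight W = mg = 250000 × 9.81 = 2.4525×10^6 N; in level flight L = W.
Dynamic pressure q = 0.5 × 1.12 × 251² = 35280 Pa.
CL = W/(q·S) = 2.4525×10^6 / (35280 × 153) = 0.4543.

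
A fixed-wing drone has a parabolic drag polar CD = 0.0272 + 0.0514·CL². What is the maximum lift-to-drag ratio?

(L/D)max = 13.4

For CD = CD0 + K·CL², (L/D)max occurs at CL* = √(CD0/K) and equals 1/(2√(K·CD0)).
(L/D)max = 1/(2√(0.0514 × 0.0272)) = 1/(2 × 0.03739) = 13.4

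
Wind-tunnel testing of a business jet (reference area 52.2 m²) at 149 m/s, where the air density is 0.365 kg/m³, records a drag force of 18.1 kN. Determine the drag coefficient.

From D = ½ρv²S·CD, rearranging gives CD = 2D/(ρv²S).
CD = 2 × 18100 / (0.365 × 149² × 52.2) = 0.0856

CD = 0.0856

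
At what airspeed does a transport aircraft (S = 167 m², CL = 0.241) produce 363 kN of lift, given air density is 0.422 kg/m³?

L = ½ρv²S·CL ⇒ v = √(2L/(ρ·S·CL))
v = √(2 × 3.63×10^5 / (0.422 × 167 × 0.241)) = √42750 = 207 m/s

v = 207 m/s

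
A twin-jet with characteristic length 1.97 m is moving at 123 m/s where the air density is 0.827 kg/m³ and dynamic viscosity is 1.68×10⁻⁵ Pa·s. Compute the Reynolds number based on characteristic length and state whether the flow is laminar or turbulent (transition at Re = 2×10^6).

Re = 1.19×10^7 (turbulent)

Re = ρ·v·c/μ = 0.827 × 123 × 1.97 / (1.68×10⁻⁵) = 1.19×10^7
Since 1.19×10^7 > 2×10^6, the flow is turbulent.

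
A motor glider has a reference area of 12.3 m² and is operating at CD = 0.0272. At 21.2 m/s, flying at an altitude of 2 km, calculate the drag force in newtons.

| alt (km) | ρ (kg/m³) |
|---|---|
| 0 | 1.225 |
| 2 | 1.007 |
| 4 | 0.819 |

D = 75.7 N

At 2 km, from the table: ρ = 1.007 kg/m³.
D = ½ρv²S·CD = ½ × 1.007 × 21.2² × 12.3 × 0.0272 = 75.7 N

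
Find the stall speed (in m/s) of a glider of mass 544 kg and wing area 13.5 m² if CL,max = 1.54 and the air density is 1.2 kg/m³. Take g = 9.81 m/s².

Stall occurs when L = W at CL,max. W = mg = 544 × 9.81 = 5337 N.
From L = ½ρV²S·CL,max = W: V_stall = √(2W/(ρSCL,max)) = √(2·5337/(1.2·13.5·1.54))
V_stall = √427.8 = 20.7 m/s

V_stall = 20.7 m/s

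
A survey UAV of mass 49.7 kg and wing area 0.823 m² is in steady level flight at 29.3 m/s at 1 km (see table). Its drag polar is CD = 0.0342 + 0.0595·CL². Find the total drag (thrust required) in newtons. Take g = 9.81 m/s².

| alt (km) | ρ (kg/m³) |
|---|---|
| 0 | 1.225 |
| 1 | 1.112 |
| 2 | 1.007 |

At 1 km, from the table: ρ = 1.112 kg/m³.
Weight W = mg = 49.7 × 9.81 = 487.56 N; in level flight L = W.
Dynamic pressure q = 0.5 × 1.112 × 29.3² = 477.3 Pa.
Required CL = L/(qS) = 487.56/(477.3·0.823) = 1.241.
CD = 0.0342 + 0.0595 × 1.241² = 0.1259.
D = q·S·CD = 477.3 × 0.823 × 0.1259 = 49.44 N

D = 49.4 N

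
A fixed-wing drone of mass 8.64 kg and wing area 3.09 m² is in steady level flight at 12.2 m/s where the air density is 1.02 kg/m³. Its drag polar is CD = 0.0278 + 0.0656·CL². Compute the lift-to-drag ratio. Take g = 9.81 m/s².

Weight W = mg = 8.64 × 9.81 = 84.758 N; in level flight L = W.
q = ½ρv² = ½ × 1.02 × 12.2² = 75.91 Pa.
CL = W/(q·S) = 84.758 / (75.91 × 3.09) = 0.3614.
CD = 0.0278 + 0.0656 × 0.3614² = 0.03637.
L/D = CL/CD = 0.3614 / 0.03637 = 9.94

L/D = 9.94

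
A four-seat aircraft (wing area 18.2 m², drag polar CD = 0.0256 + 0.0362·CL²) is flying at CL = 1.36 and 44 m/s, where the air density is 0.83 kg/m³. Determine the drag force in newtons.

CD = 0.0256 + 0.0362 × 1.36² = 0.09256
D = ½ρv²S·CD = ½ × 0.83 × 44² × 18.2 × 0.09256 = 1350 N

D = 1350 N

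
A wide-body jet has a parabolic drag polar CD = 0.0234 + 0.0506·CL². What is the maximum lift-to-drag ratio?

(L/D)max = 14.5

For CD = CD0 + K·CL², (L/D)max occurs at CL* = √(CD0/K) and equals 1/(2√(K·CD0)).
(L/D)max = 1/(2√(0.0506 × 0.0234)) = 1/(2 × 0.03441) = 14.5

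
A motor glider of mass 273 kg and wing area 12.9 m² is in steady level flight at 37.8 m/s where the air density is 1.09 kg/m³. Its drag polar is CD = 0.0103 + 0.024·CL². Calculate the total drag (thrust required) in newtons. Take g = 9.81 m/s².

Level flight ⇒ L = W = m·g = 273 × 9.81 = 2678.1 N.
Dynamic pressure q = 0.5 × 1.09 × 37.8² = 778.7 Pa.
Required CL = L/(qS) = 2678.1/(778.7·12.9) = 0.2666.
CD = 0.0103 + 0.024 × 0.2666² = 0.01201.
D = q·S·CD = 778.7 × 12.9 × 0.01201 = 120.6 N

D = 121 N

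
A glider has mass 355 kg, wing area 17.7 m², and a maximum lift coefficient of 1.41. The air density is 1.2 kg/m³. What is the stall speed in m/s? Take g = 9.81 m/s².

V_stall = 15.3 m/s

Stall occurs when L = W at CL,max. W = mg = 355 × 9.81 = 3483 N.
From L = ½ρV²S·CL,max = W: V_stall = √(2W/(ρSCL,max)) = √(2·3483/(1.2·17.7·1.41))
V_stall = √232.6 = 15.3 m/s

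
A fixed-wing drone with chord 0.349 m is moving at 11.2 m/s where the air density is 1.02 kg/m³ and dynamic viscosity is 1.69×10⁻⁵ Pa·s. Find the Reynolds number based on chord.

Re = ρ·v·c/μ = 1.02 × 11.2 × 0.349 / (1.69×10⁻⁵) = 2.36×10^5

Re = 2.36×10^5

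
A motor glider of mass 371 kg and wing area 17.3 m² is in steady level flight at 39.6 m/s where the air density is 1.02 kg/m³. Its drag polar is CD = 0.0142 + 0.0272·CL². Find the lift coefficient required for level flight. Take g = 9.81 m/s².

CL = 0.263

In steady level flight, lift balances weight: W = mg = 371 × 9.81 = 3639.5 N.
q = ½ρv² = ½ × 1.02 × 39.6² = 799.8 Pa.
Required CL = L/(qS) = 3639.5/(799.8·17.3) = 0.263.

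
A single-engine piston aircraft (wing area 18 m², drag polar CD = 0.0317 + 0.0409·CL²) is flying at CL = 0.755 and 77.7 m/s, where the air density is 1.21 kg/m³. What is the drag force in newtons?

D = 3620 N

CD = 0.0317 + 0.0409 × 0.755² = 0.05501
D = ½ρv²S·CD = ½ × 1.21 × 77.7² × 18 × 0.05501 = 3620 N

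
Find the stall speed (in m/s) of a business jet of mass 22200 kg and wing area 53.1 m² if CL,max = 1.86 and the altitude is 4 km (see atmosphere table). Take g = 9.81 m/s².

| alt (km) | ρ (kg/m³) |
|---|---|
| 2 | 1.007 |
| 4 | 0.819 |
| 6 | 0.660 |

At 4 km, from the table: ρ = 0.819 kg/m³.
Weight W = mg = 22200 × 9.81 = 2.178×10^5 N.
From L = ½ρV²S·CL,max = W: V_stall = √(2W/(ρSCL,max)) = √(2·2.178×10^5/(0.819·53.1·1.86))
V_stall = √5385 = 73.4 m/s

V_stall = 73.4 m/s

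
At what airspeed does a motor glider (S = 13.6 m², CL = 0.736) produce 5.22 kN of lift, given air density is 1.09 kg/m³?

v = 30.9 m/s

L = ½ρv²S·CL ⇒ v = √(2L/(ρ·S·CL))
v = √(2 × 5220 / (1.09 × 13.6 × 0.736)) = √956.9 = 30.9 m/s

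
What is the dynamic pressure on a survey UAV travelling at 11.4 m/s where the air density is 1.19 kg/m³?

q = 77.3 Pa

q = ½ρv² = ½ × 1.19 × 11.4² = 77.3 Pa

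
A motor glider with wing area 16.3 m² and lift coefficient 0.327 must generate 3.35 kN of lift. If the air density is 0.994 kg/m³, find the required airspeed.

v = 35.6 m/s

L = ½ρv²S·CL ⇒ v = √(2L/(ρ·S·CL))
v = √(2 × 3350 / (0.994 × 16.3 × 0.327)) = √1265 = 35.6 m/s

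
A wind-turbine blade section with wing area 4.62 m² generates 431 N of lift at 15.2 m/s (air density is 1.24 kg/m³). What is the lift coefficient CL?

From L = ½ρv²S·CL, rearranging gives CL = 2L/(ρv²S).
CL = 2 × 431 / (1.24 × 15.2² × 4.62) = 0.651

CL = 0.651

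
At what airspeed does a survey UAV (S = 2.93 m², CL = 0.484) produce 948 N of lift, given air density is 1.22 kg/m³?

L = ½ρv²S·CL ⇒ v = √(2L/(ρ·S·CL))
v = √(2 × 948 / (1.22 × 2.93 × 0.484)) = √1096 = 33.1 m/s

v = 33.1 m/s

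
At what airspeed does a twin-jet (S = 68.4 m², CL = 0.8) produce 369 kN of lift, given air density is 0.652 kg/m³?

v = 144 m/s

L = ½ρv²S·CL ⇒ v = √(2L/(ρ·S·CL))
v = √(2 × 3.69×10^5 / (0.652 × 68.4 × 0.8)) = √20690 = 144 m/s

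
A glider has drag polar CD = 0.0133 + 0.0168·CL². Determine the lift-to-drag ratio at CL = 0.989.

L/D = 33.3

CD = 0.0133 + 0.0168 × 0.989² = 0.02973
L/D = CL/CD = 0.989 / 0.02973 = 33.3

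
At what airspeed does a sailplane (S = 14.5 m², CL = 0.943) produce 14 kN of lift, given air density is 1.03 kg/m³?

v = 44.6 m/s

L = ½ρv²S·CL ⇒ v = √(2L/(ρ·S·CL))
v = √(2 × 14000 / (1.03 × 14.5 × 0.943)) = √1988 = 44.6 m/s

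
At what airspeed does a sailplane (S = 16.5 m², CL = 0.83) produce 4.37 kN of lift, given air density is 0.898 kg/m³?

v = 26.7 m/s

L = ½ρv²S·CL ⇒ v = √(2L/(ρ·S·CL))
v = √(2 × 4370 / (0.898 × 16.5 × 0.83)) = √710.7 = 26.7 m/s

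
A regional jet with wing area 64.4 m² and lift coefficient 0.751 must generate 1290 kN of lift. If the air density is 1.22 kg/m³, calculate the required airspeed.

v = 209 m/s

L = ½ρv²S·CL ⇒ v = √(2L/(ρ·S·CL))
v = √(2 × 1.29×10^6 / (1.22 × 64.4 × 0.751)) = √43730 = 209 m/s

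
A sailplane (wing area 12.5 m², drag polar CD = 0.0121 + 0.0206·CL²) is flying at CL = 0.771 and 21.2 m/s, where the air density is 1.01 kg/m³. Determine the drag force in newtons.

CD = 0.0121 + 0.0206 × 0.771² = 0.02435
D = ½ρv²S·CD = ½ × 1.01 × 21.2² × 12.5 × 0.02435 = 69.1 N

D = 69.1 N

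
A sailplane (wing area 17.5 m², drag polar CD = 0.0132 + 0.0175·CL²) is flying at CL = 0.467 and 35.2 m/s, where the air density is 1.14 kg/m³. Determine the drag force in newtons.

CD = 0.0132 + 0.0175 × 0.467² = 0.01702
D = ½ρv²S·CD = ½ × 1.14 × 35.2² × 17.5 × 0.01702 = 210 N

D = 210 N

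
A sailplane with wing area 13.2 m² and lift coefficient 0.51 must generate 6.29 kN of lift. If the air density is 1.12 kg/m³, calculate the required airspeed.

L = ½ρv²S·CL ⇒ v = √(2L/(ρ·S·CL))
v = √(2 × 6290 / (1.12 × 13.2 × 0.51)) = √1668 = 40.8 m/s

v = 40.8 m/s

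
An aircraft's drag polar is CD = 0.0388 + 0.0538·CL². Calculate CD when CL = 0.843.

CD = 0.0388 + 0.0538 × 0.843² = 0.0388 + 0.03823 = 0.077

CD = 0.077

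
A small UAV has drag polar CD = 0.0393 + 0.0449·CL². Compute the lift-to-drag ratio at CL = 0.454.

L/D = 9.35

CD = 0.0393 + 0.0449 × 0.454² = 0.04855
L/D = CL/CD = 0.454 / 0.04855 = 9.35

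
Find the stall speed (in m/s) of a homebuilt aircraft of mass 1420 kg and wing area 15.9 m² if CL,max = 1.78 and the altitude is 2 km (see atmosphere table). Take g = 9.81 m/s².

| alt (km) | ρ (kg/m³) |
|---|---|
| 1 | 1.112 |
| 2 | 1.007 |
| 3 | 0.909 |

At 2 km, from the table: ρ = 1.007 kg/m³.
At stall, lift equals weight: L = W = m·g = 1420 × 9.81 = 13930 N.
From L = ½ρV²S·CL,max = W: V_stall = √(2W/(ρSCL,max)) = √(2·13930/(1.007·15.9·1.78))
V_stall = √977.6 = 31.3 m/s

V_stall = 31.3 m/s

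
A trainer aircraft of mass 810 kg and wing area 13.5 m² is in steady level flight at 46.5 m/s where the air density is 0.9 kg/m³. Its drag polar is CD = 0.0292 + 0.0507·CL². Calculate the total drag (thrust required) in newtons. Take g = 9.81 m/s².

D = 627 N

Weight W = mg = 810 × 9.81 = 7946.1 N; in level flight L = W.
q = ½ρv² = ½ × 0.9 × 46.5² = 973 Pa.
Required CL = L/(qS) = 7946.1/(973·13.5) = 0.6049.
CD = 0.0292 + 0.0507 × 0.6049² = 0.04775.
D = q·S·CD = 973 × 13.5 × 0.04775 = 627.3 N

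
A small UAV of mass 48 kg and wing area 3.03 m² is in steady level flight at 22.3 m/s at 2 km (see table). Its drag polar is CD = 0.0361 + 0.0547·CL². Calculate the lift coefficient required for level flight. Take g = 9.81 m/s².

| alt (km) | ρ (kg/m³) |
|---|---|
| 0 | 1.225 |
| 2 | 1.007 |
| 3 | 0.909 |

CL = 0.621

At 2 km, from the table: ρ = 1.007 kg/m³.
Level flight ⇒ L = W = m·g = 48 × 9.81 = 470.88 N.
Dynamic pressure q = 0.5 × 1.007 × 22.3² = 250.4 Pa.
CL = W/(q·S) = 470.88 / (250.4 × 3.03) = 0.6207.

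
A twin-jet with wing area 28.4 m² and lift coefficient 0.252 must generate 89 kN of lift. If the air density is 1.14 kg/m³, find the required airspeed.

v = 148 m/s

L = ½ρv²S·CL ⇒ v = √(2L/(ρ·S·CL))
v = √(2 × 89000 / (1.14 × 28.4 × 0.252)) = √21820 = 148 m/s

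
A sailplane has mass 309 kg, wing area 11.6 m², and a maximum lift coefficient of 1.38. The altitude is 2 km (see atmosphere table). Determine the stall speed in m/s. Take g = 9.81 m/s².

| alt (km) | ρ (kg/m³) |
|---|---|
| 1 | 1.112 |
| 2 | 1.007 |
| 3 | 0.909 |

At 2 km, from the table: ρ = 1.007 kg/m³.
Stall occurs when L = W at CL,max. W = mg = 309 × 9.81 = 3031 N.
V_stall = √(2W/(ρ·S·CL,max)) = √(2 × 3031 / (1.007 × 11.6 × 1.38))
V_stall = √376.1 = 19.4 m/s

V_stall = 19.4 m/s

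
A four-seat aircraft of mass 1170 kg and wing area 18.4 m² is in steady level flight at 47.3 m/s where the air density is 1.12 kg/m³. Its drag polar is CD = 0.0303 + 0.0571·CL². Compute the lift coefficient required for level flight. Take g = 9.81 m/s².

CL = 0.498

Weight W = mg = 1170 × 9.81 = 11478 N; in level flight L = W.
Dynamic pressure q = 0.5 × 1.12 × 47.3² = 1253 Pa.
CL = W/(q·S) = 11478 / (1253 × 18.4) = 0.4979.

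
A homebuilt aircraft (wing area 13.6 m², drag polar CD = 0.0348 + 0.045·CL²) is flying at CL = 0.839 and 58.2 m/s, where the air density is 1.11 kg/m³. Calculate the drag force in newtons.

CD = 0.0348 + 0.045 × 0.839² = 0.06648
D = ½ρv²S·CD = ½ × 1.11 × 58.2² × 13.6 × 0.06648 = 1700 N

D = 1700 N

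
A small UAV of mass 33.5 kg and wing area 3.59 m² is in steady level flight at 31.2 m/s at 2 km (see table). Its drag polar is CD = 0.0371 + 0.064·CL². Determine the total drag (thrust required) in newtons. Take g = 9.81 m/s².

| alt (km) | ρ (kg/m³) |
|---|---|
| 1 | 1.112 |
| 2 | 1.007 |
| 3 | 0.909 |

D = 69.2 N

At 2 km, from the table: ρ = 1.007 kg/m³.
In steady level flight, lift balances weight: W = mg = 33.5 × 9.81 = 328.63 N.
q = ½ρv² = ½ × 1.007 × 31.2² = 490.1 Pa.
CL = W/(q·S) = 328.63 / (490.1 × 3.59) = 0.1868.
CD = 0.0371 + 0.064 × 0.1868² = 0.03933.
D = q·S·CD = 490.1 × 3.59 × 0.03933 = 69.21 N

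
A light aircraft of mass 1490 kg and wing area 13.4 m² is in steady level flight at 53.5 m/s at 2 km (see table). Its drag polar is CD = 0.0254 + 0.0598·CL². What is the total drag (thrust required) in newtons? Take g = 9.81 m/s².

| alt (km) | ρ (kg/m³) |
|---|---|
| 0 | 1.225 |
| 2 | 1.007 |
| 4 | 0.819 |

At 2 km, from the table: ρ = 1.007 kg/m³.
In steady level flight, lift balances weight: W = mg = 1490 × 9.81 = 14617 N.
Dynamic pressure q = 0.5 × 1.007 × 53.5² = 1441 Pa.
Required CL = L/(qS) = 14617/(1441·13.4) = 0.7569.
CD = 0.0254 + 0.0598 × 0.7569² = 0.05966.
D = q·S·CD = 1441 × 13.4 × 0.05966 = 1152 N

D = 1150 N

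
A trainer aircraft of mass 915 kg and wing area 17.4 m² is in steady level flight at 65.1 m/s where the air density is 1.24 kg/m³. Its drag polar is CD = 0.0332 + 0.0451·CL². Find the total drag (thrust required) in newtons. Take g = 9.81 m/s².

D = 1600 N

Level flight ⇒ L = W = m·g = 915 × 9.81 = 8976.1 N.
q = ½ρv² = ½ × 1.24 × 65.1² = 2628 Pa.
CL = 2W/(ρv²S) = 2×8976.1/(1.24×65.1²×17.4) = 0.1963.
CD = 0.0332 + 0.0451 × 0.1963² = 0.03494.
D = q·S·CD = 2628 × 17.4 × 0.03494 = 1597 N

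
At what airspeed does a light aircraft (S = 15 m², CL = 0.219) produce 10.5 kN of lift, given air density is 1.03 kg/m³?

L = ½ρv²S·CL ⇒ v = √(2L/(ρ·S·CL))
v = √(2 × 10500 / (1.03 × 15 × 0.219)) = √6206 = 78.8 m/s

v = 78.8 m/s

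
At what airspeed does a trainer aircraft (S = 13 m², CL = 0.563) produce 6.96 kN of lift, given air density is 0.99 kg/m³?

L = ½ρv²S·CL ⇒ v = √(2L/(ρ·S·CL))
v = √(2 × 6960 / (0.99 × 13 × 0.563)) = √1921 = 43.8 m/s

v = 43.8 m/s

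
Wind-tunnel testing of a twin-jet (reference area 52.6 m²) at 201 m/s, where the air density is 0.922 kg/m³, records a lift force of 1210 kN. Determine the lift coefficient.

CL = 1.24

From L = ½ρv²S·CL, rearranging gives CL = 2L/(ρv²S).
CL = 2 × 1.21×10^6 / (0.922 × 201² × 52.6) = 1.24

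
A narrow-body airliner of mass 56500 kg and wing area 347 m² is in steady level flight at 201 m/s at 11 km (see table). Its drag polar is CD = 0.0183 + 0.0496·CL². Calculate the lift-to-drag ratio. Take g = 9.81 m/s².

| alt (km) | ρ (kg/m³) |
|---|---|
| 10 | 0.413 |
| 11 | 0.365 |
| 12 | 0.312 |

L/D = 10.5

At 11 km, from the table: ρ = 0.365 kg/m³.
In steady level flight, lift balances weight: W = mg = 56500 × 9.81 = 5.5426×10^5 N.
Dynamic pressure q = 0.5 × 0.365 × 201² = 7373 Pa.
CL = 2W/(ρv²S) = 2×5.5426×10^5/(0.365×201²×347) = 0.2166.
CD = 0.0183 + 0.0496 × 0.2166² = 0.02063.
L/D = CL/CD = 0.2166 / 0.02063 = 10.5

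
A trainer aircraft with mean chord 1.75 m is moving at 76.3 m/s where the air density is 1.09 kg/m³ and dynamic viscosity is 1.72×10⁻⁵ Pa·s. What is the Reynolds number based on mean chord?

Re = 8.46×10^6

Re = ρ·v·c/μ = 1.09 × 76.3 × 1.75 / (1.72×10⁻⁵) = 8.46×10^6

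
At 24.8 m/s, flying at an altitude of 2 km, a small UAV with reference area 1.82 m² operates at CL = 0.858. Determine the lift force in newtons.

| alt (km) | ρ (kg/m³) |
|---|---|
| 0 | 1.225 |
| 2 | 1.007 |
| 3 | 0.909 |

L = 484 N

At 2 km, from the table: ρ = 1.007 kg/m³.
L = ½ρv²S·CL = ½ × 1.007 × 24.8² × 1.82 × 0.858 = 484 N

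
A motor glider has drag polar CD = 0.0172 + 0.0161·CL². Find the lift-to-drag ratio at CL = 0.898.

L/D = 29.8

CD = 0.0172 + 0.0161 × 0.898² = 0.03018
L/D = CL/CD = 0.898 / 0.03018 = 29.8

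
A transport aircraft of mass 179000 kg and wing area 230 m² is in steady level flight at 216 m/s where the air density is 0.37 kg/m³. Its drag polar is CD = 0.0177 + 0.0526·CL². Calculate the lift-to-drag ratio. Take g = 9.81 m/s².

In steady level flight, lift balances weight: W = mg = 179000 × 9.81 = 1.756×10^6 N.
Dynamic pressure q = 0.5 × 0.37 × 216² = 8631 Pa.
CL = W/(q·S) = 1.756×10^6 / (8631 × 230) = 0.8845.
CD = 0.0177 + 0.0526 × 0.8845² = 0.05885.
L/D = CL/CD = 0.8845 / 0.05885 = 15

L/D = 15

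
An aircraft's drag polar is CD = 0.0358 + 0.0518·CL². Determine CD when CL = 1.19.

CD = 0.0358 + 0.0518 × 1.19² = 0.0358 + 0.07335 = 0.109

CD = 0.109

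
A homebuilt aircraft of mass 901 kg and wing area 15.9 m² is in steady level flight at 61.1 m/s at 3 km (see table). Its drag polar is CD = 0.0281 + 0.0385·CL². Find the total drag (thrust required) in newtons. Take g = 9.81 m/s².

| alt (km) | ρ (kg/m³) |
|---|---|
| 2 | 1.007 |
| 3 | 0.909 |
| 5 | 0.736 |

D = 870 N

At 3 km, from the table: ρ = 0.909 kg/m³.
In steady level flight, lift balances weight: W = mg = 901 × 9.81 = 8838.8 N.
q = ½ρv² = ½ × 0.909 × 61.1² = 1697 Pa.
CL = W/(q·S) = 8838.8 / (1697 × 15.9) = 0.3276.
CD = 0.0281 + 0.0385 × 0.3276² = 0.03223.
D = q·S·CD = 1697 × 15.9 × 0.03223 = 869.6 N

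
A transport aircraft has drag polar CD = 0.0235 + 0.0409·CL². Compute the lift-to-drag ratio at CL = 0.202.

L/D = 8.03

CD = 0.0235 + 0.0409 × 0.202² = 0.02517
L/D = CL/CD = 0.202 / 0.02517 = 8.03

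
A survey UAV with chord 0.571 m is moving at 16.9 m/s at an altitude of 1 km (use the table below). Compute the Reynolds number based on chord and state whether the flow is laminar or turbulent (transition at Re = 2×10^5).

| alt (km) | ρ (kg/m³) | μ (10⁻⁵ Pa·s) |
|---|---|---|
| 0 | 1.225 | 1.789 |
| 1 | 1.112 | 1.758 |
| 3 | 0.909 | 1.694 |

Re = 6.1×10^5 (turbulent)

At 1 km, from the table: ρ = 1.112 kg/m³, μ = 1.758×10⁻⁵ Pa·s.
Re = ρ·v·c/μ = 1.112 × 16.9 × 0.571 / (1.758×10⁻⁵) = 6.1×10^5
Since 6.1×10^5 > 2×10^5, the flow is turbulent.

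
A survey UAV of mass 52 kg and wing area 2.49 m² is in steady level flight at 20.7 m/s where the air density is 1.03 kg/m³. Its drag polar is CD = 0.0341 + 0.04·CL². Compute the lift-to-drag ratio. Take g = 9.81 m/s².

Weight W = mg = 52 × 9.81 = 510.12 N; in level flight L = W.
Dynamic pressure q = 0.5 × 1.03 × 20.7² = 220.7 Pa.
CL = W/(q·S) = 510.12 / (220.7 × 2.49) = 0.9284.
CD = 0.0341 + 0.04 × 0.9284² = 0.06858.
L/D = CL/CD = 0.9284 / 0.06858 = 13.5

L/D = 13.5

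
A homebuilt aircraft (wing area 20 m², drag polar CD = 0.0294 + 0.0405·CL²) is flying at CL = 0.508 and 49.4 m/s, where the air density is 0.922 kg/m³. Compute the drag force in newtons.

D = 897 N

CD = 0.0294 + 0.0405 × 0.508² = 0.03985
D = ½ρv²S·CD = ½ × 0.922 × 49.4² × 20 × 0.03985 = 897 N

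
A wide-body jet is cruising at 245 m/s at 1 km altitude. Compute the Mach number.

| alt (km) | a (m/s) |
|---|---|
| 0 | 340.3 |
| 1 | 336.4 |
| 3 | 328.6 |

M = 0.728

At 1 km, from the table: a = 336.4 m/s.
M = v/a = 245 / 336.4 = 0.728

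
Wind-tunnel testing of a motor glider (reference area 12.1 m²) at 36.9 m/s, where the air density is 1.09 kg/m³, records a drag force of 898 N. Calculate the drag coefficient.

From D = ½ρv²S·CD, rearranging gives CD = 2D/(ρv²S).
CD = 2 × 898 / (1.09 × 36.9² × 12.1) = 0.1

CD = 0.1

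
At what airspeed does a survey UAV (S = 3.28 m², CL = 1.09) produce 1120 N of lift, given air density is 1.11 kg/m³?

L = ½ρv²S·CL ⇒ v = √(2L/(ρ·S·CL))
v = √(2 × 1120 / (1.11 × 3.28 × 1.09)) = √564.4 = 23.8 m/s

v = 23.8 m/s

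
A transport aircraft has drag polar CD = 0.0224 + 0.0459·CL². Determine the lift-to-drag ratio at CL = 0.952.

CD = 0.0224 + 0.0459 × 0.952² = 0.064
L/D = CL/CD = 0.952 / 0.064 = 14.9

L/D = 14.9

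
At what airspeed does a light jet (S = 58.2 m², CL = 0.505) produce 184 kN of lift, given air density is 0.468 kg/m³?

L = ½ρv²S·CL ⇒ v = √(2L/(ρ·S·CL))
v = √(2 × 1.84×10^5 / (0.468 × 58.2 × 0.505)) = √26750 = 164 m/s

v = 164 m/s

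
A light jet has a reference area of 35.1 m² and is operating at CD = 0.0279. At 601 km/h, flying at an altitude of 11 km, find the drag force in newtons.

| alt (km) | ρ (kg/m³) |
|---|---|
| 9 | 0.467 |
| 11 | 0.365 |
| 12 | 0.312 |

D = 4980 N

At 11 km, from the table: ρ = 0.365 kg/m³.
Convert speed: v = 601 km/h ÷ 3.6 = 166.9 m/s.
D = ½ρv²S·CD = ½ × 0.365 × 166.9² × 35.1 × 0.0279 = 4980 N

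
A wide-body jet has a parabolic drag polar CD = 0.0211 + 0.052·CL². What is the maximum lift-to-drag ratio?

(L/D)max = 15.1

For CD = CD0 + K·CL², (L/D)max occurs at CL* = √(CD0/K) and equals 1/(2√(K·CD0)).
(L/D)max = 1/(2√(0.052 × 0.0211)) = 1/(2 × 0.03312) = 15.1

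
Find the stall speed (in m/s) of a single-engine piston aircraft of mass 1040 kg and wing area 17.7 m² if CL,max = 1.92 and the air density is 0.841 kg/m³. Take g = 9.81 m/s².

Weight W = mg = 1040 × 9.81 = 10200 N.
From L = ½ρV²S·CL,max = W: V_stall = √(2W/(ρSCL,max)) = √(2·10200/(0.841·17.7·1.92))
V_stall = √713.9 = 26.7 m/s

V_stall = 26.7 m/s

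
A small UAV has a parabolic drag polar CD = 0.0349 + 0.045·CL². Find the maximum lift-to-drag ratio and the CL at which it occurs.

For CD = CD0 + K·CL², (L/D)max occurs at CL* = √(CD0/K) and equals 1/(2√(K·CD0)).
(L/D)max = 1/(2√(0.045 × 0.0349)) = 1/(2 × 0.03963) = 12.6
CL* = √(0.0349/0.045) = 0.881

(L/D)max = 12.6, at CL = 0.881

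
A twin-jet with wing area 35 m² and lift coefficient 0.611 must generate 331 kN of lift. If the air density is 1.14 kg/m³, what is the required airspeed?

L = ½ρv²S·CL ⇒ v = √(2L/(ρ·S·CL))
v = √(2 × 3.31×10^5 / (1.14 × 35 × 0.611)) = √27150 = 165 m/s

v = 165 m/s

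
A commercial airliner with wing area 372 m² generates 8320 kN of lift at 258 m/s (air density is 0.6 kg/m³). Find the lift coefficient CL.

CL = 1.12

From L = ½ρv²S·CL, rearranging gives CL = 2L/(ρv²S).
CL = 2 × 8.32×10^6 / (0.6 × 258² × 372) = 1.12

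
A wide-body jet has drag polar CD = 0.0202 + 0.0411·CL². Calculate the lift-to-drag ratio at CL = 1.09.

CD = 0.0202 + 0.0411 × 1.09² = 0.06903
L/D = CL/CD = 1.09 / 0.06903 = 15.8

L/D = 15.8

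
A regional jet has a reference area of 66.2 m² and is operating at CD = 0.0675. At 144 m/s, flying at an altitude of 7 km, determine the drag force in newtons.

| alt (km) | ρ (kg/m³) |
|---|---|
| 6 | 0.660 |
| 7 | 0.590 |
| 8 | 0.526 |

D = 27300 N

At 7 km, from the table: ρ = 0.590 kg/m³.
Dynamic pressure q = ½ρv² = ½ × 0.59 × 144² = 6117 Pa.
D = q·S·CD = 6117 × 66.2 × 0.0675 = 27300 N ≈ 27.3 kN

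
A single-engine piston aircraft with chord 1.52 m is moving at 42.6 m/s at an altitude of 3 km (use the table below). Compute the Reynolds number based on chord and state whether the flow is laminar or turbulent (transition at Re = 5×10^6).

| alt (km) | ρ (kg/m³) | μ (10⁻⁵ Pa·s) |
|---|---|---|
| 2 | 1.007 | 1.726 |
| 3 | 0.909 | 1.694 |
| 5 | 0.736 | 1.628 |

At 3 km, from the table: ρ = 0.909 kg/m³, μ = 1.694×10⁻⁵ Pa·s.
Re = ρ·v·c/μ = 0.909 × 42.6 × 1.52 / (1.694×10⁻⁵) = 3.47×10^6
Since 3.47×10^6 < 5×10^6, the flow is laminar.

Re = 3.47×10^6 (laminar)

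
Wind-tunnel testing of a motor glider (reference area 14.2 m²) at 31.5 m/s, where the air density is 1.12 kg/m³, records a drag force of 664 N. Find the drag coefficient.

From D = ½ρv²S·CD, rearranging gives CD = 2D/(ρv²S).
CD = 2 × 664 / (1.12 × 31.5² × 14.2) = 0.0842

CD = 0.0842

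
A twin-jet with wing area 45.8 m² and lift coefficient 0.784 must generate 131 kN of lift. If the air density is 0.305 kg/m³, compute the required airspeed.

v = 155 m/s

L = ½ρv²S·CL ⇒ v = √(2L/(ρ·S·CL))
v = √(2 × 1.31×10^5 / (0.305 × 45.8 × 0.784)) = √23920 = 155 m/s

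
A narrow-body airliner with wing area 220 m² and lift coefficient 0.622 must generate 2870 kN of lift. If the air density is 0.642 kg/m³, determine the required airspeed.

L = ½ρv²S·CL ⇒ v = √(2L/(ρ·S·CL))
v = √(2 × 2.87×10^6 / (0.642 × 220 × 0.622)) = √65340 = 256 m/s

v = 256 m/s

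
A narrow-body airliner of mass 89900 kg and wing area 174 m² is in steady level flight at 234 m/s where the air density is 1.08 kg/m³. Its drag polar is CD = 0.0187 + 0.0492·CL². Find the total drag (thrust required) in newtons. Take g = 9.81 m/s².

In steady level flight, lift balances weight: W = mg = 89900 × 9.81 = 8.8192×10^5 N.
Dynamic pressure q = 0.5 × 1.08 × 234² = 29570 Pa.
CL = W/(q·S) = 8.8192×10^5 / (29570 × 174) = 0.1714.
CD = 0.0187 + 0.0492 × 0.1714² = 0.02015.
D = q·S·CD = 29570 × 174 × 0.02015 = 1.036×10^5 N

D = 1.04×10^5 N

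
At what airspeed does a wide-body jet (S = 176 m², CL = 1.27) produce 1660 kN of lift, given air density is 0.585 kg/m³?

v = 159 m/s

L = ½ρv²S·CL ⇒ v = √(2L/(ρ·S·CL))
v = √(2 × 1.66×10^6 / (0.585 × 176 × 1.27)) = √25390 = 159 m/s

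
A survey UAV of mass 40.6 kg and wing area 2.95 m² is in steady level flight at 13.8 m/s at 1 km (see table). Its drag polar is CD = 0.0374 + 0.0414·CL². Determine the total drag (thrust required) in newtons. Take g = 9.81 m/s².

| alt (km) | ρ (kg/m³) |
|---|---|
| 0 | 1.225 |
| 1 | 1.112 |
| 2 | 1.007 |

At 1 km, from the table: ρ = 1.112 kg/m³.
Weight W = mg = 40.6 × 9.81 = 398.29 N; in level flight L = W.
q = ½ρv² = ½ × 1.112 × 13.8² = 105.9 Pa.
CL = W/(q·S) = 398.29 / (105.9 × 2.95) = 1.275.
CD = 0.0374 + 0.0414 × 1.275² = 0.1047.
D = q·S·CD = 105.9 × 2.95 × 0.1047 = 32.71 N

D = 32.7 N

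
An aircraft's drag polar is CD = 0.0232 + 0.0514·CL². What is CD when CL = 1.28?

CD = 0.0232 + 0.0514 × 1.28² = 0.0232 + 0.08421 = 0.107

CD = 0.107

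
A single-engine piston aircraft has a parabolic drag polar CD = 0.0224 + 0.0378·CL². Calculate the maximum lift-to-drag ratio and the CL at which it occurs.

(L/D)max = 17.2, at CL = 0.77

For CD = CD0 + K·CL², (L/D)max occurs at CL* = √(CD0/K) and equals 1/(2√(K·CD0)).
(L/D)max = 1/(2√(0.0378 × 0.0224)) = 1/(2 × 0.0291) = 17.2
CL* = √(0.0224/0.0378) = 0.77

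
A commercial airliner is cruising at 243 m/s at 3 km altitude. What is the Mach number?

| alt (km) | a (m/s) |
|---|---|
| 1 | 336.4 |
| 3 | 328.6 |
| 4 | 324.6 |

At 3 km, from the table: a = 328.6 m/s.
M = v/a = 243 / 328.6 = 0.74

M = 0.74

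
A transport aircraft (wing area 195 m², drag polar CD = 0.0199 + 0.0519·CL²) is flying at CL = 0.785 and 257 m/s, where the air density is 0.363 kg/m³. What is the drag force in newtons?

D = 1.21×10^5 N

CD = 0.0199 + 0.0519 × 0.785² = 0.05188
D = ½ρv²S·CD = ½ × 0.363 × 257² × 195 × 0.05188 = 1.21×10^5 N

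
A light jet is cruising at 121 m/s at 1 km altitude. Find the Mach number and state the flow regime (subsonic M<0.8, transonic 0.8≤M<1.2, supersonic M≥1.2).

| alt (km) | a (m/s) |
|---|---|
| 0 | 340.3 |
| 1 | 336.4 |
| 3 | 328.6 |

M = 0.36 (subsonic)

At 1 km, from the table: a = 336.4 m/s.
M = v/a = 121 / 336.4 = 0.36
M = 0.36 → subsonic.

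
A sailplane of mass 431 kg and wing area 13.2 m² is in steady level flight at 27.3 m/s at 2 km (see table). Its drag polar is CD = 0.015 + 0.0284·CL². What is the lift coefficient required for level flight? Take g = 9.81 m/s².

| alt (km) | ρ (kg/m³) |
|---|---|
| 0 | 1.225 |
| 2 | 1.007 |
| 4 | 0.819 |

CL = 0.854

At 2 km, from the table: ρ = 1.007 kg/m³.
Weight W = mg = 431 × 9.81 = 4228.1 N; in level flight L = W.
q = ½ρv² = ½ × 1.007 × 27.3² = 375.3 Pa.
Required CL = L/(qS) = 4228.1/(375.3·13.2) = 0.8536.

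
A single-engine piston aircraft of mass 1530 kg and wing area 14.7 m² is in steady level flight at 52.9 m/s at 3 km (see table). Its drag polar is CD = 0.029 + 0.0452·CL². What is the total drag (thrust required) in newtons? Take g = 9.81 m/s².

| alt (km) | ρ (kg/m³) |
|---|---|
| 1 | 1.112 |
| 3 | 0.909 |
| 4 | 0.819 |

D = 1090 N

At 3 km, from the table: ρ = 0.909 kg/m³.
In steady level flight, lift balances weight: W = mg = 1530 × 9.81 = 15009 N.
Dynamic pressure q = 0.5 × 0.909 × 52.9² = 1272 Pa.
CL = 2W/(ρv²S) = 2×15009/(0.909×52.9²×14.7) = 0.8028.
CD = 0.029 + 0.0452 × 0.8028² = 0.05813.
D = q·S·CD = 1272 × 14.7 × 0.05813 = 1087 N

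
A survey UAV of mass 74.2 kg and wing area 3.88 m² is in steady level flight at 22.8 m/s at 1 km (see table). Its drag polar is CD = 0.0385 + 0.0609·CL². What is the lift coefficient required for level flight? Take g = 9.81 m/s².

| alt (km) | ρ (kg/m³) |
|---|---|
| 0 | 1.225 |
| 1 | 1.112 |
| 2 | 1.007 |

CL = 0.649

At 1 km, from the table: ρ = 1.112 kg/m³.
Level flight ⇒ L = W = m·g = 74.2 × 9.81 = 727.9 N.
Dynamic pressure q = 0.5 × 1.112 × 22.8² = 289 Pa.
CL = 2W/(ρv²S) = 2×727.9/(1.112×22.8²×3.88) = 0.6491.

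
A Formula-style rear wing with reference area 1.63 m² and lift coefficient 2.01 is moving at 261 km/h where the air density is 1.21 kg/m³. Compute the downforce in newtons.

L = 10400 N

Convert speed: v = 261 km/h ÷ 3.6 = 72.5 m/s.
Dynamic pressure q = ½ρv² = ½ × 1.21 × 72.5² = 3180 Pa.
L = q·S·CL = 3180 × 1.63 × 2.01 = 10400 N ≈ 10.4 kN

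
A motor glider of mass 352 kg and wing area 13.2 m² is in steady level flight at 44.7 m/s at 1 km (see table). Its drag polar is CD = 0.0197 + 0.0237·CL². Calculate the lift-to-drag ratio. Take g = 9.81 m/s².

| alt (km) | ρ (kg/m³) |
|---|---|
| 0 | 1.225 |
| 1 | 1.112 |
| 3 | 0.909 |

L/D = 11.2

At 1 km, from the table: ρ = 1.112 kg/m³.
In steady level flight, lift balances weight: W = mg = 352 × 9.81 = 3453.1 N.
q = ½ρv² = ½ × 1.112 × 44.7² = 1111 Pa.
Required CL = L/(qS) = 3453.1/(1111·13.2) = 0.2355.
CD = 0.0197 + 0.0237 × 0.2355² = 0.02101.
L/D = CL/CD = 0.2355 / 0.02101 = 11.2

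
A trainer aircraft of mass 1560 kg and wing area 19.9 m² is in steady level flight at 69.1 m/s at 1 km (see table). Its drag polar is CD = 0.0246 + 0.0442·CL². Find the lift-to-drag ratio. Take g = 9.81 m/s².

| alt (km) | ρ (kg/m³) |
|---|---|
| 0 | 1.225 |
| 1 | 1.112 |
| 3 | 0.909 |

At 1 km, from the table: ρ = 1.112 kg/m³.
In steady level flight, lift balances weight: W = mg = 1560 × 9.81 = 15304 N.
Dynamic pressure q = 0.5 × 1.112 × 69.1² = 2655 Pa.
CL = 2W/(ρv²S) = 2×15304/(1.112×69.1²×19.9) = 0.2897.
CD = 0.0246 + 0.0442 × 0.2897² = 0.02831.
L/D = CL/CD = 0.2897 / 0.02831 = 10.2

L/D = 10.2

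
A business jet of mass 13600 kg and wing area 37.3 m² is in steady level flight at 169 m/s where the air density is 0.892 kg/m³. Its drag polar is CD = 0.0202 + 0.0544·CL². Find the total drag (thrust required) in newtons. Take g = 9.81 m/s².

D = 11600 N

Weight W = mg = 13600 × 9.81 = 1.3342×10^5 N; in level flight L = W.
Dynamic pressure q = 0.5 × 0.892 × 169² = 12740 Pa.
CL = W/(q·S) = 1.3342×10^5 / (12740 × 37.3) = 0.2808.
CD = 0.0202 + 0.0544 × 0.2808² = 0.02449.
D = q·S·CD = 12740 × 37.3 × 0.02449 = 11640 N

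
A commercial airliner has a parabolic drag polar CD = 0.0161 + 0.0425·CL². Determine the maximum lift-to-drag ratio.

For CD = CD0 + K·CL², (L/D)max occurs at CL* = √(CD0/K) and equals 1/(2√(K·CD0)).
(L/D)max = 1/(2√(0.0425 × 0.0161)) = 1/(2 × 0.02616) = 19.1

(L/D)max = 19.1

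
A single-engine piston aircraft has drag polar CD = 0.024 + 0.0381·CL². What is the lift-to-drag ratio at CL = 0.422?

L/D = 13.7

CD = 0.024 + 0.0381 × 0.422² = 0.03079
L/D = CL/CD = 0.422 / 0.03079 = 13.7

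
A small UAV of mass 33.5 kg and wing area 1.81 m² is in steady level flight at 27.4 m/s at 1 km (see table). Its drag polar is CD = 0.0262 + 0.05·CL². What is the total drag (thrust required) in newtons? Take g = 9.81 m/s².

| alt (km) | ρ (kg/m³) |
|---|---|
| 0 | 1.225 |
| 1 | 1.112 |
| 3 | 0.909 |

At 1 km, from the table: ρ = 1.112 kg/m³.
In steady level flight, lift balances weight: W = mg = 33.5 × 9.81 = 328.63 N.
Dynamic pressure q = 0.5 × 1.112 × 27.4² = 417.4 Pa.
CL = W/(q·S) = 328.63 / (417.4 × 1.81) = 0.435.
CD = 0.0262 + 0.05 × 0.435² = 0.03566.
D = q·S·CD = 417.4 × 1.81 × 0.03566 = 26.94 N

D = 26.9 N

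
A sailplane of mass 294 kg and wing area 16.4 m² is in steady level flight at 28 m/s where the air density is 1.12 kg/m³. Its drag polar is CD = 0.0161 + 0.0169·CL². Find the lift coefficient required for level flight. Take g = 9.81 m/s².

CL = 0.401

Weight W = mg = 294 × 9.81 = 2884.1 N; in level flight L = W.
q = ½ρv² = ½ × 1.12 × 28² = 439 Pa.
CL = W/(q·S) = 2884.1 / (439 × 16.4) = 0.4006.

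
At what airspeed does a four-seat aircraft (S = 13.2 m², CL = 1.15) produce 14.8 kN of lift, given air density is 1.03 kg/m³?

L = ½ρv²S·CL ⇒ v = √(2L/(ρ·S·CL))
v = √(2 × 14800 / (1.03 × 13.2 × 1.15)) = √1893 = 43.5 m/s

v = 43.5 m/s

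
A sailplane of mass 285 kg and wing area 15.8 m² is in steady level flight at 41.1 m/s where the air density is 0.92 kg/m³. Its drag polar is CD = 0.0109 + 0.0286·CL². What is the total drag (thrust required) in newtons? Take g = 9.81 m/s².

D = 152 N

Level flight ⇒ L = W = m·g = 285 × 9.81 = 2795.9 N.
q = ½ρv² = ½ × 0.92 × 41.1² = 777 Pa.
CL = W/(q·S) = 2795.9 / (777 × 15.8) = 0.2277.
CD = 0.0109 + 0.0286 × 0.2277² = 0.01238.
D = q·S·CD = 777 × 15.8 × 0.01238 = 152 N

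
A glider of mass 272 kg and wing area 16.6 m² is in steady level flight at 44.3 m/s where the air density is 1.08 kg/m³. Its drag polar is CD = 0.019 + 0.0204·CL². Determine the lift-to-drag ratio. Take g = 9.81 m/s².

L/D = 7.79

Weight W = mg = 272 × 9.81 = 2668.3 N; in level flight L = W.
Dynamic pressure q = 0.5 × 1.08 × 44.3² = 1060 Pa.
CL = 2W/(ρv²S) = 2×2668.3/(1.08×44.3²×16.6) = 0.1517.
CD = 0.019 + 0.0204 × 0.1517² = 0.01947.
L/D = CL/CD = 0.1517 / 0.01947 = 7.79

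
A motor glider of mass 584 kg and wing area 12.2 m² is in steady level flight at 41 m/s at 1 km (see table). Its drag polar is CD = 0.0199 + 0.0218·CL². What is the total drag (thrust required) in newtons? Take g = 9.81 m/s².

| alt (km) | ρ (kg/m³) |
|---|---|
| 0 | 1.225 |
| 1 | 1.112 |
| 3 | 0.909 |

At 1 km, from the table: ρ = 1.112 kg/m³.
Level flight ⇒ L = W = m·g = 584 × 9.81 = 5729 N.
q = ½ρv² = ½ × 1.112 × 41² = 934.6 Pa.
CL = 2W/(ρv²S) = 2×5729/(1.112×41²×12.2) = 0.5024.
CD = 0.0199 + 0.0218 × 0.5024² = 0.0254.
D = q·S·CD = 934.6 × 12.2 × 0.0254 = 289.7 N

D = 290 N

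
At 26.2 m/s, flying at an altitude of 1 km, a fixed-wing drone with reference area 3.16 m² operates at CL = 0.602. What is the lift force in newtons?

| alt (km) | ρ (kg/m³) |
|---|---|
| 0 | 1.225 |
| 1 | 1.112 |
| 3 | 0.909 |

L = 726 N

At 1 km, from the table: ρ = 1.112 kg/m³.
Dynamic pressure q = ½ρv² = ½ × 1.112 × 26.2² = 381.7 Pa.
L = q·S·CL = 381.7 × 3.16 × 0.602 = 726 N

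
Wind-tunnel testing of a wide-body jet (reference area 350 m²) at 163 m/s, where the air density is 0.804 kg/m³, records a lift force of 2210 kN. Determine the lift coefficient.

From L = ½ρv²S·CL, rearranging gives CL = 2L/(ρv²S).
CL = 2 × 2.21×10^6 / (0.804 × 163² × 350) = 0.591

CL = 0.591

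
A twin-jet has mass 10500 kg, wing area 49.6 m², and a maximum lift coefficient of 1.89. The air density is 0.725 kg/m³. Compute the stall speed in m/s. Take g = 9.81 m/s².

Weight W = mg = 10500 × 9.81 = 1.03×10^5 N.
V_stall = √(2W/(ρ·S·CL,max)) = √(2 × 1.03×10^5 / (0.725 × 49.6 × 1.89))
V_stall = √3031 = 55.1 m/s

V_stall = 55.1 m/s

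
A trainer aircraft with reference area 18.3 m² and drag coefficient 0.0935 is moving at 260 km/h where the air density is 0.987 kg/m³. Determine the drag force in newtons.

D = 4400 N

Convert speed: v = 260 km/h ÷ 3.6 = 72.22 m/s.
Dynamic pressure q = ½ρv² = ½ × 0.987 × 72.22² = 2574 Pa.
D = q·S·CD = 2574 × 18.3 × 0.0935 = 4400 N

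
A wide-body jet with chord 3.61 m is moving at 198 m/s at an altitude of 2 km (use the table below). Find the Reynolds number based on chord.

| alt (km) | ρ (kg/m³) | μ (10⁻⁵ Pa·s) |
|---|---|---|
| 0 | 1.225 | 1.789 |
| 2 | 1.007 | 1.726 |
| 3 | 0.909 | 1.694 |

At 2 km, from the table: ρ = 1.007 kg/m³, μ = 1.726×10⁻⁵ Pa·s.
Re = ρ·v·c/μ = 1.007 × 198 × 3.61 / (1.726×10⁻⁵) = 4.17×10^7

Re = 4.17×10^7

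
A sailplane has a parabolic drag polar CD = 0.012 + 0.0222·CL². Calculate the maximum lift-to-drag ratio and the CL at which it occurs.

(L/D)max = 30.6, at CL = 0.735

For CD = CD0 + K·CL², (L/D)max occurs at CL* = √(CD0/K) and equals 1/(2√(K·CD0)).
(L/D)max = 1/(2√(0.0222 × 0.012)) = 1/(2 × 0.01632) = 30.6
CL* = √(0.012/0.0222) = 0.735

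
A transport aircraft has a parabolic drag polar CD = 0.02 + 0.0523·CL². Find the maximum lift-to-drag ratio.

For CD = CD0 + K·CL², (L/D)max occurs at CL* = √(CD0/K) and equals 1/(2√(K·CD0)).
(L/D)max = 1/(2√(0.0523 × 0.02)) = 1/(2 × 0.03234) = 15.5

(L/D)max = 15.5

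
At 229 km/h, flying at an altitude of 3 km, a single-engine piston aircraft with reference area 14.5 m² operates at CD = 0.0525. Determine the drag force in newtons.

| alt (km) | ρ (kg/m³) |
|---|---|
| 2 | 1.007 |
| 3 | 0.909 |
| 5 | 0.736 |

D = 1400 N

At 3 km, from the table: ρ = 0.909 kg/m³.
Convert speed: v = 229 km/h ÷ 3.6 = 63.61 m/s.
D = ½ρv²S·CD = ½ × 0.909 × 63.61² × 14.5 × 0.0525 = 1400 N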